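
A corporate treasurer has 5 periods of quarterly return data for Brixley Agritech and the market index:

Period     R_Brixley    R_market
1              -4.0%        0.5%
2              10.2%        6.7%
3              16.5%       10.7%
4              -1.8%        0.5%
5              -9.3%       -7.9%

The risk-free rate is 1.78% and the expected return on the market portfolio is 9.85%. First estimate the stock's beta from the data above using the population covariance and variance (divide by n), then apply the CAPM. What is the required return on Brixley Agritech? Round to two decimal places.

13.51%

Mean R_i = (-4.0 + 10.2 + 16.5 − 1.8 − 9.3) / 5 = 2.3200%
Mean R_m = (0.5 + 6.7 + 10.7 + 0.5 − 7.9) / 5 = 2.1000%
Σ(R_i − R̄_i)(R_m − R̄_m) = 291.1000  ⇒  Cov = 291.1000 / 5 = 58.2200
Σ(R_m − R̄_m)² = 200.2400  ⇒  Var(R_m) = 200.2400 / 5 = 40.0480
β = Cov / Var(R_m) = 58.2200 / 40.0480 = 1.4538
MRP = 9.85% − 1.78% = 8.07%
E(R) = R_f + β × MRP = 1.78% + 1.4538 × 8.07% = 13.51%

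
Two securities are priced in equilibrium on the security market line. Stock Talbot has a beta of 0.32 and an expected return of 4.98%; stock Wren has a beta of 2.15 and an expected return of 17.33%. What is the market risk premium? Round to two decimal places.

Both satisfy E(R) = R_f + β·MRP, so the slope of the SML is
MRP = (17.33% − 4.98%) / (2.15 − 0.32) = 12.35% / 1.83 = 6.7486%

6.75%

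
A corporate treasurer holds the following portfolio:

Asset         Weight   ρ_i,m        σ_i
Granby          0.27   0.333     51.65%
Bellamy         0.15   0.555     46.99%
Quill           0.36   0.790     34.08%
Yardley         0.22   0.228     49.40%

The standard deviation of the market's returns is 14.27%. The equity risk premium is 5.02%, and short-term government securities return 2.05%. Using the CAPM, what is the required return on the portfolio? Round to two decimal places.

β_Granby = 0.333 × 51.65% / 14.27% = 1.2053
β_Bellamy = 0.555 × 46.99% / 14.27% = 1.8276
β_Quill = 0.790 × 34.08% / 14.27% = 1.8867
β_Yardley = 0.228 × 49.40% / 14.27% = 0.7893
β_P = Σ w_i β_i = 0.27×1.2053 + 0.15×1.8276 + 0.36×1.8867 + 0.22×0.7893 = 1.4524
E(R_P) = R_f + β_P × MRP = 2.05% + 1.4524 × 5.02% = 9.34%

9.34%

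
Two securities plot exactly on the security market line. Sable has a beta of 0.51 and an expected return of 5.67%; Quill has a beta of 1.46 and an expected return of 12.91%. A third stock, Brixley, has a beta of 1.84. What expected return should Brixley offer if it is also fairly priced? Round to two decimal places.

15.81%

MRP (SML slope) = (12.91% − 5.67%) / (1.46 − 0.51) = 7.24% / 0.95 = 7.6211%
R_f (intercept) = 5.67% − 0.51 × 7.6211% = 1.7832%
E(R_Brixley) = R_f + β × MRP = 1.7832% + 1.84 × 7.6211% = 15.81%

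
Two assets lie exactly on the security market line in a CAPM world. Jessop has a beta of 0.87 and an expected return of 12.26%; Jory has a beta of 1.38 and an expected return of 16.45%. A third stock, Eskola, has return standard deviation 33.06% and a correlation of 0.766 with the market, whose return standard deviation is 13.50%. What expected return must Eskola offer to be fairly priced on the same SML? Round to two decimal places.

20.52%

MRP = (16.45% − 12.26%) / (1.38 − 0.87) = 8.2157%
R_f = 12.26% − 0.87 × 8.2157% = 5.1123%
β_Eskola = ρ·σ_i/σ_m = 0.766 × 33.06 / 13.50 = 1.8758
E(R_Eskola) = R_f + β × MRP = 5.1123% + 1.8758 × 8.2157% = 20.52%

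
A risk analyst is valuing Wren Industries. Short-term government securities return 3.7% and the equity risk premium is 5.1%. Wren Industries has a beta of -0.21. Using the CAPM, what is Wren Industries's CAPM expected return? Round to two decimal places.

E(R) = R_f + β × MRP = 3.7% + -0.21 × 5.1% = 2.63%

2.63%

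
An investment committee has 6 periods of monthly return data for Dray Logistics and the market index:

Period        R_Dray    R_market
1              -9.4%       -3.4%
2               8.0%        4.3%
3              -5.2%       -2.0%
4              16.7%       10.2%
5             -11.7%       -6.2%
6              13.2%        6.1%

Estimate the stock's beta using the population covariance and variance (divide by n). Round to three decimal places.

Mean R_i = (-9.4 + 8.0 − 5.2 + 16.7 − 11.7 + 13.2) / 6 = 1.9333%
Mean R_m = (-3.4 + 4.3 − 2.0 + 10.2 − 6.2 + 6.1) / 6 = 1.5000%
Σ(R_i − R̄_i)(R_m − R̄_m) = 382.7600  ⇒  Cov = 382.7600 / 6 = 63.7933
Σ(R_m − R̄_m)² = 200.2400  ⇒  Var(R_m) = 200.2400 / 6 = 33.3733
β = Cov / Var(R_m) = 63.7933 / 33.3733 = 1.9115

1.912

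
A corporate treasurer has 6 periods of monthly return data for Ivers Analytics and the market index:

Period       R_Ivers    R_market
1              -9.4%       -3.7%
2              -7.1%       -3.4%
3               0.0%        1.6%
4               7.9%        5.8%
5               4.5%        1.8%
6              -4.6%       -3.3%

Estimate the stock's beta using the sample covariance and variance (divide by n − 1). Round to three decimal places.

1.676

Mean R_i = (-9.4 − 7.1 + 0.0 + 7.9 + 4.5 − 4.6) / 6 = -1.4500%
Mean R_m = (-3.7 − 3.4 + 1.6 + 5.8 + 1.8 − 3.3) / 6 = -0.2000%
Σ(R_i − R̄_i)(R_m − R̄_m) = 126.2800  ⇒  Cov = 126.2800 / 5 = 25.2560
Σ(R_m − R̄_m)² = 75.3400  ⇒  Var(R_m) = 75.3400 / 5 = 15.0680
β = Cov / Var(R_m) = 25.2560 / 15.0680 = 1.6761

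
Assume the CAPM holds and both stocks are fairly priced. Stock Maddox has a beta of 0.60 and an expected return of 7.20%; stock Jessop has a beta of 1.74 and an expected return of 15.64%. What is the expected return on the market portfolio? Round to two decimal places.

Both satisfy E(R) = R_f + β·MRP, so the slope of the SML is
MRP = (15.64% − 7.20%) / (1.74 − 0.60) = 8.44% / 1.14 = 7.4035%
R_f = E(R_Maddox) − β_Maddox·MRP = 7.20% − 0.60 × 7.4035% = 2.7579%
E(R_m) = R_f + MRP = 2.7579% + 7.4035% = 10.16%

10.16%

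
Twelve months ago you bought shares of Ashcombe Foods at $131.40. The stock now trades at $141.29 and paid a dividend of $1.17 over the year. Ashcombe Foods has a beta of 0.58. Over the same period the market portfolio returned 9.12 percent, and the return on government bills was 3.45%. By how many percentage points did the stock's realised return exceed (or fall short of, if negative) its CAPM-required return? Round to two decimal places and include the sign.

Realised HPR = (P1 + D1 − P0) / P0 = (141.29 + 1.17 − 131.40) / 131.40 = 11.06 / 131.40 = 8.4170%
MRP = 9.12% − 3.45% = 5.67%
CAPM required = R_f + β·MRP = 3.45% + 0.58 × 5.67% = 6.7386%
α = realised − required = 8.4170% − 6.7386% = +1.68%

+1.68%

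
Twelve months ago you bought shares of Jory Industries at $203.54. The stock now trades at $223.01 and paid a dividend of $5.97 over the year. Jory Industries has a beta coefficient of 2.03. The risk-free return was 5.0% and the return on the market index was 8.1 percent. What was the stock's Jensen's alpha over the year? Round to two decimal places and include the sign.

Realised HPR = (P1 + D1 − P0) / P0 = (223.01 + 5.97 − 203.54) / 203.54 = 25.44 / 203.54 = 12.4988%
MRP = 8.1% − 5.0% = 3.10%
CAPM required = R_f + β·MRP = 5.0% + 2.03 × 3.1% = 11.2930%
α = realised − required = 12.4988% − 11.2930% = +1.21%

+1.21%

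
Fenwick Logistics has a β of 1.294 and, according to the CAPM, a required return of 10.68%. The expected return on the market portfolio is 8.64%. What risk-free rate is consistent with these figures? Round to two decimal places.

1.70%

E(R) = R_f + β(E(R_m) − R_f) = R_f(1 − β) + β·E(R_m)
10.68% = R_f × (1 − 1.294) + 1.294 × 8.64%
10.68% = R_f × -0.294 + 11.18016%
R_f = (10.68% − 11.18016%) / -0.294 = 1.70%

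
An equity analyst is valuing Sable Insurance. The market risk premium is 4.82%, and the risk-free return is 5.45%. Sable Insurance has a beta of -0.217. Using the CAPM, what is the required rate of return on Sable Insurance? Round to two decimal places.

4.40%

E(R) = R_f + β × MRP = 5.45% + -0.217 × 4.82% = 4.40%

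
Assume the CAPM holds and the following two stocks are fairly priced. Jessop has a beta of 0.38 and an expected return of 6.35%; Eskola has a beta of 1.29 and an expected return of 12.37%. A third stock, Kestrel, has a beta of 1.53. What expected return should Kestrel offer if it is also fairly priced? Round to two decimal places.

13.96%

MRP (SML slope) = (12.37% − 6.35%) / (1.29 − 0.38) = 6.02% / 0.91 = 6.6154%
R_f (intercept) = 6.35% − 0.38 × 6.6154% = 3.8361%
E(R_Kestrel) = R_f + β × MRP = 3.8361% + 1.53 × 6.6154% = 13.96%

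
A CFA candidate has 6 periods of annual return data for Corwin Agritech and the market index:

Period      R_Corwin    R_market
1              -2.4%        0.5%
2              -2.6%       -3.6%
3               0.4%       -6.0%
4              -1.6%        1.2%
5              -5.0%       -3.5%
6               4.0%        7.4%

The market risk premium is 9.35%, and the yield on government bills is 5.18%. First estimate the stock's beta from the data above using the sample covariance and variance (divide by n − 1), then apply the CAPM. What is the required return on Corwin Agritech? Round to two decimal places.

8.93%

Mean R_i = (-2.4 − 2.6 + 0.4 − 1.6 − 5.0 + 4.0) / 6 = -1.2000%
Mean R_m = (0.5 − 3.6 − 6.0 + 1.2 − 3.5 + 7.4) / 6 = -0.6667%
Σ(R_i − R̄_i)(R_m − R̄_m) = 46.1400  ⇒  Cov = 46.1400 / 5 = 9.2280
Σ(R_m − R̄_m)² = 114.9933  ⇒  Var(R_m) = 114.9933 / 5 = 22.9987
β = Cov / Var(R_m) = 9.2280 / 22.9987 = 0.4012
E(R) = R_f + β × MRP = 5.18% + 0.4012 × 9.35% = 8.93%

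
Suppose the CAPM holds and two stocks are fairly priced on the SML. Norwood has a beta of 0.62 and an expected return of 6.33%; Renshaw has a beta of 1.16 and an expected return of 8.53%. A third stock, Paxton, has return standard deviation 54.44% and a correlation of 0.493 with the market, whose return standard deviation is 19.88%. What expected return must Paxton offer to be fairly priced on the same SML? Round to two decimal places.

MRP = (8.53% − 6.33%) / (1.16 − 0.62) = 4.0741%
R_f = 6.33% − 0.62 × 4.0741% = 3.8041%
β_Paxton = ρ·σ_i/σ_m = 0.493 × 54.44 / 19.88 = 1.3500
E(R_Paxton) = R_f + β × MRP = 3.8041% + 1.3500 × 4.0741% = 9.30%

9.30%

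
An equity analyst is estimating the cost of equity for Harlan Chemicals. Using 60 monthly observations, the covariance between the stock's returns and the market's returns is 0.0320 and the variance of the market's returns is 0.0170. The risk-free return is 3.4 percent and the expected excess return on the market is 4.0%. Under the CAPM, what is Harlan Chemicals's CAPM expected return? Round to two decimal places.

β = Cov(R_i, R_m) / Var(R_m) = 0.0320 / 0.0170 = 1.8824
E(R) = R_f + β × MRP = 3.4% + 1.8824 × 4.0% = 10.93%

10.93%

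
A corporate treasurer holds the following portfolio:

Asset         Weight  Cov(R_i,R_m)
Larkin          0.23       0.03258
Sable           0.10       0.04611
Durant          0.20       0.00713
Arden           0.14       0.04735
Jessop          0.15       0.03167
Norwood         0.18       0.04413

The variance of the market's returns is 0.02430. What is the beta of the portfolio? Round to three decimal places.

β_Larkin = 0.03258 / 0.02430 = 1.3407
β_Sable = 0.04611 / 0.02430 = 1.8975
β_Durant = 0.00713 / 0.02430 = 0.2934
β_Arden = 0.04735 / 0.02430 = 1.9486
β_Jessop = 0.03167 / 0.02430 = 1.3033
β_Norwood = 0.04413 / 0.02430 = 1.8160
β_P = Σ w_i β_i = 0.23×1.3407 + 0.10×1.8975 + 0.20×0.2934 + 0.14×1.9486 + 0.15×1.3033 + 0.18×1.8160 = 1.3520

1.352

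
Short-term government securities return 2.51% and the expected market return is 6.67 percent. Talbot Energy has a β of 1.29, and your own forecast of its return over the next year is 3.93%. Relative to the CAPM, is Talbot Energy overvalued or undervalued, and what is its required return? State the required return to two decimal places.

Overvalued; required return 7.88%

MRP = 6.67% − 2.51% = 4.16%
Required return = R_f + β·MRP = 2.51% + 1.29 × 4.16% = 7.88%
Forecast 3.93% < required 7.88% → the stock plots below the SML → overvalued.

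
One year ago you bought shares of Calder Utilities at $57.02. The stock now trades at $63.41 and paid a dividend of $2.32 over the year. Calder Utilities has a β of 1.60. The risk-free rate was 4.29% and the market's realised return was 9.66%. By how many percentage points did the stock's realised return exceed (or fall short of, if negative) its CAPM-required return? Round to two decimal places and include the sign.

+2.39%

Realised HPR = (P1 + D1 − P0) / P0 = (63.41 + 2.32 − 57.02) / 57.02 = 8.71 / 57.02 = 15.2753%
MRP = 9.66% − 4.29% = 5.37%
CAPM required = R_f + β·MRP = 4.29% + 1.60 × 5.37% = 12.8820%
α = realised − required = 15.2753% − 12.8820% = +2.39%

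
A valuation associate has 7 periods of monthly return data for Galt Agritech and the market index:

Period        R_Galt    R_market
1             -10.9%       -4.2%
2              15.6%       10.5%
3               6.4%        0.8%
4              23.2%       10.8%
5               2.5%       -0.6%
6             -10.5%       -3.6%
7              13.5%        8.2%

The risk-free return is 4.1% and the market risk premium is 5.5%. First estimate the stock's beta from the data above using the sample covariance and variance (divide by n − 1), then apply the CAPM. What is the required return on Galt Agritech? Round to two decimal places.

14.53%

Mean R_i = (-10.9 + 15.6 + 6.4 + 23.2 + 2.5 − 10.5 + 13.5) / 7 = 5.6857%
Mean R_m = (-4.2 + 10.5 + 0.8 + 10.8 − 0.6 − 3.6 + 8.2) / 7 = 3.1286%
Σ(R_i − R̄_i)(R_m − R̄_m) = 487.7429  ⇒  Cov = 487.7429 / 6 = 81.2905
Σ(R_m − R̄_m)² = 257.2143  ⇒  Var(R_m) = 257.2143 / 6 = 42.8691
β = Cov / Var(R_m) = 81.2905 / 42.8691 = 1.8962
E(R) = R_f + β × MRP = 4.1% + 1.8962 × 5.5% = 14.53%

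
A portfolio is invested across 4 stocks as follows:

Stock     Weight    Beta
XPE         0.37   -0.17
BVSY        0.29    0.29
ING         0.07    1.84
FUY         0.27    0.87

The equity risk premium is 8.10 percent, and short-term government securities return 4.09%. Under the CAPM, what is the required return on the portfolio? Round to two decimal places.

7.21%

β_P = Σ w_i β_i = 0.37×-0.17 + 0.29×0.29 + 0.07×1.84 + 0.27×0.87 = 0.3849
E(R_P) = R_f + β_P × MRP = 4.09% + 0.3849 × 8.10% = 7.21%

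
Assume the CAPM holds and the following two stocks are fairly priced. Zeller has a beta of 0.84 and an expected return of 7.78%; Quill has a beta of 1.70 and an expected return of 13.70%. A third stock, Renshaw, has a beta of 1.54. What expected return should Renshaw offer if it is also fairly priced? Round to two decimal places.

MRP (SML slope) = (13.70% − 7.78%) / (1.70 − 0.84) = 5.92% / 0.86 = 6.8837%
R_f (intercept) = 7.78% − 0.84 × 6.8837% = 1.9977%
E(R_Renshaw) = R_f + β × MRP = 1.9977% + 1.54 × 6.8837% = 12.60%

12.60%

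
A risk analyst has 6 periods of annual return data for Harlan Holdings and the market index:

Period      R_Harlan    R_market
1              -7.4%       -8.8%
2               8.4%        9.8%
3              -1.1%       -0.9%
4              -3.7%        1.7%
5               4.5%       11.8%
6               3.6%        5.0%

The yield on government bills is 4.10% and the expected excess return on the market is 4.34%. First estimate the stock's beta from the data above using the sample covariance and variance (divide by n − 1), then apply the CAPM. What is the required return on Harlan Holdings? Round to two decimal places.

Mean R_i = (-7.4 + 8.4 − 1.1 − 3.7 + 4.5 + 3.6) / 6 = 0.7167%
Mean R_m = (-8.8 + 9.8 − 0.9 + 1.7 + 11.8 + 5.0) / 6 = 3.1000%
Σ(R_i − R̄_i)(R_m − R̄_m) = 199.9100  ⇒  Cov = 199.9100 / 5 = 39.9820
Σ(R_m − R̄_m)² = 283.7600  ⇒  Var(R_m) = 283.7600 / 5 = 56.7520
β = Cov / Var(R_m) = 39.9820 / 56.7520 = 0.7045
E(R) = R_f + β × MRP = 4.10% + 0.7045 × 4.34% = 7.16%

7.16%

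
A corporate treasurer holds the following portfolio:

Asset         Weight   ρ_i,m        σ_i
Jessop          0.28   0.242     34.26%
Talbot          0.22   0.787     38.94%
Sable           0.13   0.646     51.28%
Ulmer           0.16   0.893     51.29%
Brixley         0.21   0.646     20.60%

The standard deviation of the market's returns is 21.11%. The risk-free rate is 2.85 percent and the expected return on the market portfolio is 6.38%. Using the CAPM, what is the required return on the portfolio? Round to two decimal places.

6.78%

β_Jessop = 0.242 × 34.26% / 21.11% = 0.3927
β_Talbot = 0.787 × 38.94% / 21.11% = 1.4517
β_Sable = 0.646 × 51.28% / 21.11% = 1.5693
β_Ulmer = 0.893 × 51.29% / 21.11% = 2.1697
β_Brixley = 0.646 × 20.60% / 21.11% = 0.6304
β_P = Σ w_i β_i = 0.28×0.3927 + 0.22×1.4517 + 0.13×1.5693 + 0.16×2.1697 + 0.21×0.6304 = 1.1129
MRP = 6.38% − 2.85% = 3.53%
E(R_P) = R_f + β_P × MRP = 2.85% + 1.1129 × 3.53% = 6.78%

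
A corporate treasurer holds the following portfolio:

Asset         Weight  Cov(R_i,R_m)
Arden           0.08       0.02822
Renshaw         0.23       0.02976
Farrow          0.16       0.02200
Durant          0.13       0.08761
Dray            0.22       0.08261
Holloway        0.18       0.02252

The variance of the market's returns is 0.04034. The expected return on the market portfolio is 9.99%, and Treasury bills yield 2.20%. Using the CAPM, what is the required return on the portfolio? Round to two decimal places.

11.13%

β_Arden = 0.02822 / 0.04034 = 0.6996
β_Renshaw = 0.02976 / 0.04034 = 0.7377
β_Farrow = 0.02200 / 0.04034 = 0.5454
β_Durant = 0.08761 / 0.04034 = 2.1718
β_Dray = 0.08261 / 0.04034 = 2.0478
β_Holloway = 0.02252 / 0.04034 = 0.5583
β_P = Σ w_i β_i = 0.08×0.6996 + 0.23×0.7377 + 0.16×0.5454 + 0.13×2.1718 + 0.22×2.0478 + 0.18×0.5583 = 1.1462
MRP = 9.99% − 2.20% = 7.79%
E(R_P) = R_f + β_P × MRP = 2.20% + 1.1462 × 7.79% = 11.13%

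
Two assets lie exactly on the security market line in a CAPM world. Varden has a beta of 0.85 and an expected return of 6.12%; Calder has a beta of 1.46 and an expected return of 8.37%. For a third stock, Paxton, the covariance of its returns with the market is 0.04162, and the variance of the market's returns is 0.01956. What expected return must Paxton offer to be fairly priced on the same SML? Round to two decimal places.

10.83%

MRP = (8.37% − 6.12%) / (1.46 − 0.85) = 3.6885%
R_f = 6.12% − 0.85 × 3.6885% = 2.9848%
β_Paxton = Cov / Var(R_m) = 0.04162 / 0.01956 = 2.1278
E(R_Paxton) = R_f + β × MRP = 2.9848% + 2.1278 × 3.6885% = 10.83%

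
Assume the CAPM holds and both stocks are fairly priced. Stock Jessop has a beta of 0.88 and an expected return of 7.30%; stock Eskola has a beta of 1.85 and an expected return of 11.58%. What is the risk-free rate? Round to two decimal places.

Both satisfy E(R) = R_f + β·MRP, so the slope of the SML is
MRP = (11.58% − 7.30%) / (1.85 − 0.88) = 4.28% / 0.97 = 4.4124%
R_f = E(R_Jessop) − β_Jessop·MRP = 7.30% − 0.88 × 4.4124% = 3.4171%

3.42%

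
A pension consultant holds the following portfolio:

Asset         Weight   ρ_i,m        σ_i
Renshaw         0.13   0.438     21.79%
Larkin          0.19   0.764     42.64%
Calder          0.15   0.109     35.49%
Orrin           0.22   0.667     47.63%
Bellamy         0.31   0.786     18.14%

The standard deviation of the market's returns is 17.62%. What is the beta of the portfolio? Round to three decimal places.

1.102

β_Renshaw = 0.438 × 21.79% / 17.62% = 0.5417
β_Larkin = 0.764 × 42.64% / 17.62% = 1.8489
β_Calder = 0.109 × 35.49% / 17.62% = 0.2195
β_Orrin = 0.667 × 47.63% / 17.62% = 1.8030
β_Bellamy = 0.786 × 18.14% / 17.62% = 0.8092
β_P = Σ w_i β_i = 0.13×0.5417 + 0.19×1.8489 + 0.15×0.2195 + 0.22×1.8030 + 0.31×0.8092 = 1.1021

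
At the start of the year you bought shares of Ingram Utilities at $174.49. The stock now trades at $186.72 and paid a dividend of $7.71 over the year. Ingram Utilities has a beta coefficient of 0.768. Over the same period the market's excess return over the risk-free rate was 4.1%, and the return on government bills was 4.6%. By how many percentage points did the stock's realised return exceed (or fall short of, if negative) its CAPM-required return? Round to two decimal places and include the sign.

+3.68%

Realised HPR = (P1 + D1 − P0) / P0 = (186.72 + 7.71 − 174.49) / 174.49 = 19.94 / 174.49 = 11.4276%
CAPM required = R_f + β·MRP = 4.6% + 0.768 × 4.1% = 7.7488%
α = realised − required = 11.4276% − 7.7488% = +3.68%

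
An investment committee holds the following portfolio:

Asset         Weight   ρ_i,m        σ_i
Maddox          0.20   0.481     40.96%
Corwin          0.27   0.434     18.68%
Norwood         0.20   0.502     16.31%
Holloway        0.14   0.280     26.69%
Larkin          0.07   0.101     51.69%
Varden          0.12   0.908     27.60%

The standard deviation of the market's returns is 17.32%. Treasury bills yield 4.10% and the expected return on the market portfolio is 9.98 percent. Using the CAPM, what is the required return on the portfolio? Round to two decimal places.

β_Maddox = 0.481 × 40.96% / 17.32% = 1.1375
β_Corwin = 0.434 × 18.68% / 17.32% = 0.4681
β_Norwood = 0.502 × 16.31% / 17.32% = 0.4727
β_Holloway = 0.280 × 26.69% / 17.32% = 0.4315
β_Larkin = 0.101 × 51.69% / 17.32% = 0.3014
β_Varden = 0.908 × 27.60% / 17.32% = 1.4469
β_P = Σ w_i β_i = 0.20×1.1375 + 0.27×0.4681 + 0.20×0.4727 + 0.14×0.4315 + 0.07×0.3014 + 0.12×1.4469 = 0.7036
MRP = 9.98% − 4.10% = 5.88%
E(R_P) = R_f + β_P × MRP = 4.10% + 0.7036 × 5.88% = 8.24%

8.24%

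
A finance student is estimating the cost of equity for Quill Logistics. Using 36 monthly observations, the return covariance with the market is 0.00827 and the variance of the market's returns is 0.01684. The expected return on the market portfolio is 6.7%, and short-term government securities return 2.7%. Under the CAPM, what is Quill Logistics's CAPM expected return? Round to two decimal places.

β = Cov(R_i, R_m) / Var(R_m) = 0.00827 / 0.01684 = 0.4911
MRP = 6.7% − 2.7% = 4.00%
E(R) = R_f + β × MRP = 2.7% + 0.4911 × 4.0% = 4.66%

4.66%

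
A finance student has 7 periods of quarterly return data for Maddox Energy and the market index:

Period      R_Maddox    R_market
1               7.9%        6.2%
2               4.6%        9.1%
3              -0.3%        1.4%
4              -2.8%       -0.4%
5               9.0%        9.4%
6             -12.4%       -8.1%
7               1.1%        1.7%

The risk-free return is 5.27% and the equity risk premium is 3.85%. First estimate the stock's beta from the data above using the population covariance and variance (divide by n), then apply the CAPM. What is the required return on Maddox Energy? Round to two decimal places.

9.66%

Mean R_i = (7.9 + 4.6 − 0.3 − 2.8 + 9.0 − 12.4 + 1.1) / 7 = 1.0143%
Mean R_m = (6.2 + 9.1 + 1.4 − 0.4 + 9.4 − 8.1 + 1.7) / 7 = 2.7571%
Σ(R_i − R̄_i)(R_m − R̄_m) = 258.8743  ⇒  Cov = 258.8743 / 7 = 36.9820
Σ(R_m − R̄_m)² = 227.0171  ⇒  Var(R_m) = 227.0171 / 7 = 32.4310
β = Cov / Var(R_m) = 36.9820 / 32.4310 = 1.1403
E(R) = R_f + β × MRP = 5.27% + 1.1403 × 3.85% = 9.66%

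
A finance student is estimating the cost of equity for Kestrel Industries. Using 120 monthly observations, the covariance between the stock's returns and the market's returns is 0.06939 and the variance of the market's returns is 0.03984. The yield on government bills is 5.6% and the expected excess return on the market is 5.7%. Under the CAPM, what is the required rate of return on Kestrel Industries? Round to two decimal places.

β = Cov(R_i, R_m) / Var(R_m) = 0.06939 / 0.03984 = 1.7417
E(R) = R_f + β × MRP = 5.6% + 1.7417 × 5.7% = 15.53%

15.53%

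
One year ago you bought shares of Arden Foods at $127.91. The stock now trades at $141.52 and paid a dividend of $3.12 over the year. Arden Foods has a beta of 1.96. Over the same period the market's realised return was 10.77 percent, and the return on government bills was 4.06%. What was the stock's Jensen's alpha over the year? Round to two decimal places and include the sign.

Realised HPR = (P1 + D1 − P0) / P0 = (141.52 + 3.12 − 127.91) / 127.91 = 16.73 / 127.91 = 13.0795%
MRP = 10.77% − 4.06% = 6.71%
CAPM required = R_f + β·MRP = 4.06% + 1.96 × 6.71% = 17.2116%
α = realised − required = 13.0795% − 17.2116% = -4.13%

-4.13%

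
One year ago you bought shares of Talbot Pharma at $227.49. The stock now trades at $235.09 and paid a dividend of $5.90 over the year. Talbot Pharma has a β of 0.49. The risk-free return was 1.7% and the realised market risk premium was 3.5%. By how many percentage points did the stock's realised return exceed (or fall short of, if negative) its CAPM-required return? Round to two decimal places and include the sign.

Realised HPR = (P1 + D1 − P0) / P0 = (235.09 + 5.90 − 227.49) / 227.49 = 13.50 / 227.49 = 5.9343%
CAPM required = R_f + β·MRP = 1.7% + 0.49 × 3.5% = 3.4150%
α = realised − required = 5.9343% − 3.4150% = +2.52%

+2.52%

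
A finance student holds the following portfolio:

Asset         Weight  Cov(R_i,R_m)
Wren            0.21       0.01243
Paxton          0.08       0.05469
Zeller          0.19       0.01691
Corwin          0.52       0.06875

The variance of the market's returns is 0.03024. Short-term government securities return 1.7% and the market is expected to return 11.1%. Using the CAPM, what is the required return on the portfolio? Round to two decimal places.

15.98%

β_Wren = 0.01243 / 0.03024 = 0.4110
β_Paxton = 0.05469 / 0.03024 = 1.8085
β_Zeller = 0.01691 / 0.03024 = 0.5592
β_Corwin = 0.06875 / 0.03024 = 2.2735
β_P = Σ w_i β_i = 0.21×0.4110 + 0.08×1.8085 + 0.19×0.5592 + 0.52×2.2735 = 1.5195
MRP = 11.1% − 1.7% = 9.40%
E(R_P) = R_f + β_P × MRP = 1.7% + 1.5195 × 9.4% = 15.98%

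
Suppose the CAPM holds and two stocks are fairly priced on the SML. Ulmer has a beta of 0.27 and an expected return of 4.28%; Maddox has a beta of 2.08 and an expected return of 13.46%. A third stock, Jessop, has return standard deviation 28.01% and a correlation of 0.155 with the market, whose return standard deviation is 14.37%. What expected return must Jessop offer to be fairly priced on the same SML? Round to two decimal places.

4.44%

MRP = (13.46% − 4.28%) / (2.08 − 0.27) = 5.0718%
R_f = 4.28% − 0.27 × 5.0718% = 2.9106%
β_Jessop = ρ·σ_i/σ_m = 0.155 × 28.01 / 14.37 = 0.3021
E(R_Jessop) = R_f + β × MRP = 2.9106% + 0.3021 × 5.0718% = 4.44%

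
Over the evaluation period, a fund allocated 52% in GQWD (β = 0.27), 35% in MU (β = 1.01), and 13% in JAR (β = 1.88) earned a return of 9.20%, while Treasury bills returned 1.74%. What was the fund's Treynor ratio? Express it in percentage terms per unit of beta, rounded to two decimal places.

10.10%

β_P = 0.52×0.27 + 0.35×1.01 + 0.13×1.88 = 0.7383
Treynor = (R_P − R_f) / β_P = (9.20% − 1.74%) / 0.7383 = 7.46% / 0.7383 = 10.10%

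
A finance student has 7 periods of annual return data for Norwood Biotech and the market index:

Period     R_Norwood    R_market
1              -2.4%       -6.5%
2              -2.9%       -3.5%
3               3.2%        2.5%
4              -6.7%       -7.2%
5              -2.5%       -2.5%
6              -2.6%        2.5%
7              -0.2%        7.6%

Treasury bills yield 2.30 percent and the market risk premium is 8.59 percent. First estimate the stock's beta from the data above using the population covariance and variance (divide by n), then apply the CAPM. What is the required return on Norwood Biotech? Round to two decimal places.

5.52%

Mean R_i = (-2.4 − 2.9 + 3.2 − 6.7 − 2.5 − 2.6 − 0.2) / 7 = -2.0143%
Mean R_m = (-6.5 − 3.5 + 2.5 − 7.2 − 2.5 + 2.5 + 7.6) / 7 = -1.0143%
Σ(R_i − R̄_i)(R_m − R̄_m) = 65.9186  ⇒  Cov = 65.9186 / 7 = 9.4169
Σ(R_m − R̄_m)² = 175.6486  ⇒  Var(R_m) = 175.6486 / 7 = 25.0927
β = Cov / Var(R_m) = 9.4169 / 25.0927 = 0.3753
E(R) = R_f + β × MRP = 2.30% + 0.3753 × 8.59% = 5.52%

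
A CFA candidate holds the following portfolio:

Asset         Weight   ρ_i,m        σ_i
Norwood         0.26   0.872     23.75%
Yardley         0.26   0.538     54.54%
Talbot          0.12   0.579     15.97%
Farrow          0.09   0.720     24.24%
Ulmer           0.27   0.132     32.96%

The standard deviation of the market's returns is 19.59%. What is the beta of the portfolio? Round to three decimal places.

β_Norwood = 0.872 × 23.75% / 19.59% = 1.0572
β_Yardley = 0.538 × 54.54% / 19.59% = 1.4978
β_Talbot = 0.579 × 15.97% / 19.59% = 0.4720
β_Farrow = 0.720 × 24.24% / 19.59% = 0.8909
β_Ulmer = 0.132 × 32.96% / 19.59% = 0.2221
β_P = Σ w_i β_i = 0.26×1.0572 + 0.26×1.4978 + 0.12×0.4720 + 0.09×0.8909 + 0.27×0.2221 = 0.8611

0.861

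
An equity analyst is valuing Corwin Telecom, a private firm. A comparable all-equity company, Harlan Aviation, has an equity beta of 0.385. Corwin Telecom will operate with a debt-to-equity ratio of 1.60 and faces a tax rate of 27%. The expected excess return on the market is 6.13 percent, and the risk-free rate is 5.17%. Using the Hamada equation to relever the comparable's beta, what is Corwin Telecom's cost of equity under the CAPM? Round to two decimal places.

β_L = β_U × [1 + (1 − t)(D/E)] = 0.385 × [1 + (1 − 0.27) × 1.60]
    = 0.385 × [1 + 0.73 × 1.60] = 0.385 × 2.1680 = 0.8347
E(R) = R_f + β_L × MRP = 5.17% + 0.8347 × 6.13% = 10.29%

10.29%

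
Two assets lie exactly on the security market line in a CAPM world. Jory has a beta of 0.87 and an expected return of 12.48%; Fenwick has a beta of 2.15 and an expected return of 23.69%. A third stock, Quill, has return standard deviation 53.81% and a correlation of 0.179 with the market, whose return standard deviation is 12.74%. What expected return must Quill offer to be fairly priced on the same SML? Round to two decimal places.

11.48%

MRP = (23.69% − 12.48%) / (2.15 − 0.87) = 8.7578%
R_f = 12.48% − 0.87 × 8.7578% = 4.8607%
β_Quill = ρ·σ_i/σ_m = 0.179 × 53.81 / 12.74 = 0.7560
E(R_Quill) = R_f + β × MRP = 4.8607% + 0.7560 × 8.7578% = 11.48%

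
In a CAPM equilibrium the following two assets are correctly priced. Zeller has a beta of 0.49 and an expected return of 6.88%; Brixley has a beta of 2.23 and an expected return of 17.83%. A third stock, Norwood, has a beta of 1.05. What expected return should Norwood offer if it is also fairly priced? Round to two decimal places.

10.40%

MRP (SML slope) = (17.83% − 6.88%) / (2.23 − 0.49) = 10.95% / 1.74 = 6.2931%
R_f (intercept) = 6.88% − 0.49 × 6.2931% = 3.7964%
E(R_Norwood) = R_f + β × MRP = 3.7964% + 1.05 × 6.2931% = 10.40%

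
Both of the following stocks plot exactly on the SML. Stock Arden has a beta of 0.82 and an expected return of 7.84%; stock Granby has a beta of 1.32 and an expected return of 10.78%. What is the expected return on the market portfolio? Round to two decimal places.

8.90%

Both satisfy E(R) = R_f + β·MRP, so the slope of the SML is
MRP = (10.78% − 7.84%) / (1.32 − 0.82) = 2.94% / 0.50 = 5.8800%
R_f = E(R_Arden) − β_Arden·MRP = 7.84% − 0.82 × 5.8800% = 3.0184%
E(R_m) = R_f + MRP = 3.0184% + 5.8800% = 8.90%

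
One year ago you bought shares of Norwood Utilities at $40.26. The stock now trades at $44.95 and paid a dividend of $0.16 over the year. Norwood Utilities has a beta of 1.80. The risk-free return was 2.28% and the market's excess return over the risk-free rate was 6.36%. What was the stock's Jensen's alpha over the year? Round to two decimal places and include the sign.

Realised HPR = (P1 + D1 − P0) / P0 = (44.95 + 0.16 − 40.26) / 40.26 = 4.85 / 40.26 = 12.0467%
CAPM required = R_f + β·MRP = 2.28% + 1.80 × 6.36% = 13.7280%
α = realised − required = 12.0467% − 13.7280% = -1.68%

-1.68%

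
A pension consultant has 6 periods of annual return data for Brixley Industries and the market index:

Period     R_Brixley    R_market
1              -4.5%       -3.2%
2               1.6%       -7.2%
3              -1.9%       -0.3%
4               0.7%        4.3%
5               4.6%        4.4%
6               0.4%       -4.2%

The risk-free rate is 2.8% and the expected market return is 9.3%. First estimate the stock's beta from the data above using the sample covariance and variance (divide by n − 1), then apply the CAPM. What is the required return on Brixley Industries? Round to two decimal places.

Mean R_i = (-4.5 + 1.6 − 1.9 + 0.7 + 4.6 + 0.4) / 6 = 0.1500%
Mean R_m = (-3.2 − 7.2 − 0.3 + 4.3 + 4.4 − 4.2) / 6 = -1.0333%
Σ(R_i − R̄_i)(R_m − R̄_m) = 25.9500  ⇒  Cov = 25.9500 / 5 = 5.1900
Σ(R_m − R̄_m)² = 111.2533  ⇒  Var(R_m) = 111.2533 / 5 = 22.2507
β = Cov / Var(R_m) = 5.1900 / 22.2507 = 0.2333
MRP = 9.3% − 2.8% = 6.50%
E(R) = R_f + β × MRP = 2.8% + 0.2333 × 6.5% = 4.32%

4.32%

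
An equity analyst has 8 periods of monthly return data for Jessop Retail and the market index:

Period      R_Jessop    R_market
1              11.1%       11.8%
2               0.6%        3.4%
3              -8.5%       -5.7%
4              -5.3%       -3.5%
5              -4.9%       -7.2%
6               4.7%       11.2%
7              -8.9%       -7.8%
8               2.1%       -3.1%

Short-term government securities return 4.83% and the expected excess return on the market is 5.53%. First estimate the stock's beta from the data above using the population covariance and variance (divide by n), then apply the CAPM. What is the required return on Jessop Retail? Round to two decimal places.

9.20%

Mean R_i = (11.1 + 0.6 − 8.5 − 5.3 − 4.9 + 4.7 − 8.9 + 2.1) / 8 = -1.1375%
Mean R_m = (11.8 + 3.4 − 5.7 − 3.5 − 7.2 + 11.2 − 7.8 − 3.1) / 8 = -0.1125%
Σ(R_i − R̄_i)(R_m − R̄_m) = 349.8263  ⇒  Cov = 349.8263 / 8 = 43.7283
Σ(R_m − R̄_m)² = 443.1688  ⇒  Var(R_m) = 443.1688 / 8 = 55.3961
β = Cov / Var(R_m) = 43.7283 / 55.3961 = 0.7894
E(R) = R_f + β × MRP = 4.83% + 0.7894 × 5.53% = 9.20%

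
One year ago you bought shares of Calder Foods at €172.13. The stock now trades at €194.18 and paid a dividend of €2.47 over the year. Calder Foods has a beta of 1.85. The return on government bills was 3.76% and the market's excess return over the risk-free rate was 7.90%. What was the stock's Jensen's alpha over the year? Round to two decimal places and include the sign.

-4.13%

Realised HPR = (P1 + D1 − P0) / P0 = (194.18 + 2.47 − 172.13) / 172.13 = 24.52 / 172.13 = 14.2450%
CAPM required = R_f + β·MRP = 3.76% + 1.85 × 7.90% = 18.3750%
α = realised − required = 14.2450% − 18.3750% = -4.13%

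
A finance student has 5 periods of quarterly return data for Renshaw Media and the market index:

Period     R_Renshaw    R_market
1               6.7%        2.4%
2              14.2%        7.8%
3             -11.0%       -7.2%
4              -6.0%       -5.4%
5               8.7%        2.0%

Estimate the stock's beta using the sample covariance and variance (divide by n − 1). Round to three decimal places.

Mean R_i = (6.7 + 14.2 − 11.0 − 6.0 + 8.7) / 5 = 2.5200%
Mean R_m = (2.4 + 7.8 − 7.2 − 5.4 + 2.0) / 5 = -0.0800%
Σ(R_i − R̄_i)(R_m − R̄_m) = 256.8480  ⇒  Cov = 256.8480 / 4 = 64.2120
Σ(R_m − R̄_m)² = 151.5680  ⇒  Var(R_m) = 151.5680 / 4 = 37.8920
β = Cov / Var(R_m) = 64.2120 / 37.8920 = 1.6946

1.695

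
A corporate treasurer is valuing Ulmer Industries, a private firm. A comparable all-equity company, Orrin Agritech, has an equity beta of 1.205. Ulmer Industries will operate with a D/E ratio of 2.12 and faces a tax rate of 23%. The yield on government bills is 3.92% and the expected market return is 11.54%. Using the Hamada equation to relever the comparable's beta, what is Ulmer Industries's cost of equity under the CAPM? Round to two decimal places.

β_L = β_U × [1 + (1 − t)(D/E)] = 1.205 × [1 + (1 − 0.23) × 2.12]
    = 1.205 × [1 + 0.77 × 2.12] = 1.205 × 2.6324 = 3.1720
MRP = 11.54% − 3.92% = 7.62%
E(R) = R_f + β_L × MRP = 3.92% + 3.1720 × 7.62% = 28.09%

28.09%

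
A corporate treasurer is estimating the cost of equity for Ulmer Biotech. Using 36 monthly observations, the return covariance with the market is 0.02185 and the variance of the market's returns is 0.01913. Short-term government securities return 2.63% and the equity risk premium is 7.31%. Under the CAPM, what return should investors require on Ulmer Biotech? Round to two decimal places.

10.98%

β = Cov(R_i, R_m) / Var(R_m) = 0.02185 / 0.01913 = 1.1422
E(R) = R_f + β × MRP = 2.63% + 1.1422 × 7.31% = 10.98%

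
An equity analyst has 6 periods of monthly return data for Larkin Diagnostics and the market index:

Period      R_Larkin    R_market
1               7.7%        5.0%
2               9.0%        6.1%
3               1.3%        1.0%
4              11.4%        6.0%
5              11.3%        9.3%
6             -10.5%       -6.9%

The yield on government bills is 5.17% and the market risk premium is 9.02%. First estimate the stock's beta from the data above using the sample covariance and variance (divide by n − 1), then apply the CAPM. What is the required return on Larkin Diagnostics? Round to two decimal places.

Mean R_i = (7.7 + 9.0 + 1.3 + 11.4 + 11.3 − 10.5) / 6 = 5.0333%
Mean R_m = (5.0 + 6.1 + 1.0 + 6.0 + 9.3 − 6.9) / 6 = 3.4167%
Σ(R_i − R̄_i)(R_m − R̄_m) = 237.4567  ⇒  Cov = 237.4567 / 5 = 47.4913
Σ(R_m − R̄_m)² = 163.2683  ⇒  Var(R_m) = 163.2683 / 5 = 32.6537
β = Cov / Var(R_m) = 47.4913 / 32.6537 = 1.4544
E(R) = R_f + β × MRP = 5.17% + 1.4544 × 9.02% = 18.29%

18.29%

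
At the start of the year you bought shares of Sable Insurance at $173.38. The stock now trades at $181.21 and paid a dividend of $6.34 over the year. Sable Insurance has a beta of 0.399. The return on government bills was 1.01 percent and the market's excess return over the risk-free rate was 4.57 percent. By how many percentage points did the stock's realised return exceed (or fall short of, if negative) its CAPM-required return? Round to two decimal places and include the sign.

+5.34%

Realised HPR = (P1 + D1 − P0) / P0 = (181.21 + 6.34 − 173.38) / 173.38 = 14.17 / 173.38 = 8.1728%
CAPM required = R_f + β·MRP = 1.01% + 0.399 × 4.57% = 2.83343%
α = realised − required = 8.1728% − 2.83343% = +5.34%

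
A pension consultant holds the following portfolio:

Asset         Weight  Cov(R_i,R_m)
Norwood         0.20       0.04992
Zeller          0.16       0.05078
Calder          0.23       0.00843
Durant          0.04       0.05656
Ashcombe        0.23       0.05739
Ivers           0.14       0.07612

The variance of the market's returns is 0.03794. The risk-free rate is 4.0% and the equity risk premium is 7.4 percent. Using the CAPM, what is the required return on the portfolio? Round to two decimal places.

13.00%

β_Norwood = 0.04992 / 0.03794 = 1.3158
β_Zeller = 0.05078 / 0.03794 = 1.3384
β_Calder = 0.00843 / 0.03794 = 0.2222
β_Durant = 0.05656 / 0.03794 = 1.4908
β_Ashcombe = 0.05739 / 0.03794 = 1.5127
β_Ivers = 0.07612 / 0.03794 = 2.0063
β_P = Σ w_i β_i = 0.20×1.3158 + 0.16×1.3384 + 0.23×0.2222 + 0.04×1.4908 + 0.23×1.5127 + 0.14×2.0063 = 1.2168
E(R_P) = R_f + β_P × MRP = 4.0% + 1.2168 × 7.4% = 13.00%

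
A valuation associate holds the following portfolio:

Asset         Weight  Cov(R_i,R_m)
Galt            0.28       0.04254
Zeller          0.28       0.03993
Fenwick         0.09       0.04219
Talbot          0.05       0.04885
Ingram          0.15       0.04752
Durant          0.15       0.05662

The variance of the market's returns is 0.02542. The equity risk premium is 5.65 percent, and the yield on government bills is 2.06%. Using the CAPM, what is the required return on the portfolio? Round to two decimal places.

β_Galt = 0.04254 / 0.02542 = 1.6735
β_Zeller = 0.03993 / 0.02542 = 1.5708
β_Fenwick = 0.04219 / 0.02542 = 1.6597
β_Talbot = 0.04885 / 0.02542 = 1.9217
β_Ingram = 0.04752 / 0.02542 = 1.8694
β_Durant = 0.05662 / 0.02542 = 2.2274
β_P = Σ w_i β_i = 0.28×1.6735 + 0.28×1.5708 + 0.09×1.6597 + 0.05×1.9217 + 0.15×1.8694 + 0.15×2.2274 = 1.7684
E(R_P) = R_f + β_P × MRP = 2.06% + 1.7684 × 5.65% = 12.05%

12.05%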